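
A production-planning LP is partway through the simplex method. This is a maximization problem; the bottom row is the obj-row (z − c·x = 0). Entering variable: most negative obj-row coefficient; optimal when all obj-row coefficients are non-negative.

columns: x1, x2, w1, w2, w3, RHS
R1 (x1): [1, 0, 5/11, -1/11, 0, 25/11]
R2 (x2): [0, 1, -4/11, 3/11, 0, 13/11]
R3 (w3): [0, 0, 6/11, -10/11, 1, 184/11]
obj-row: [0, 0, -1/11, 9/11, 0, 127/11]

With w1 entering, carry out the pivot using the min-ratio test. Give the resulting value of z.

12

Ratio test on column w1 — row 1: (25/11)/(5/11) = 5; row 2: entry -4/11 ≤ 0; row 3: (184/11)/(6/11) = 92/3. Minimum is 5 at row 1 (x1 leaves); pivot element 5/11.
Pivot on row 1; the obj-row RHS becomes 127/11 − (-1/11)·5 = 12.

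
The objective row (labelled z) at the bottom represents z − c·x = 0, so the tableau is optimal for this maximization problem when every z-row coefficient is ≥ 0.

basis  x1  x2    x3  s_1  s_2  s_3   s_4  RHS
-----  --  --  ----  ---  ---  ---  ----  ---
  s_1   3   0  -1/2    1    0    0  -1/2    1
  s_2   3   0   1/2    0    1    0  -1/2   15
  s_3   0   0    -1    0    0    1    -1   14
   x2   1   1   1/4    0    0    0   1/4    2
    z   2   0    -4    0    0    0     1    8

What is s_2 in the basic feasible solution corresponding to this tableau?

s_2 is basic (row 2); its value is the RHS of that row, 15.

15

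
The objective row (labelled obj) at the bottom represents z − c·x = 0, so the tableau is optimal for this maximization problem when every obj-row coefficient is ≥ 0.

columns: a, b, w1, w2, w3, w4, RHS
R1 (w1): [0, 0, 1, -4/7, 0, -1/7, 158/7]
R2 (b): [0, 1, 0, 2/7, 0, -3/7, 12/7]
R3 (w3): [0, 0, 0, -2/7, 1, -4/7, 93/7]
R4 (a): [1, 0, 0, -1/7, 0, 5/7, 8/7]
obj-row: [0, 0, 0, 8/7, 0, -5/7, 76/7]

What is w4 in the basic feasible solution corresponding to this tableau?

w4 is not in the basis, so in the current basic feasible solution w4 = 0.

0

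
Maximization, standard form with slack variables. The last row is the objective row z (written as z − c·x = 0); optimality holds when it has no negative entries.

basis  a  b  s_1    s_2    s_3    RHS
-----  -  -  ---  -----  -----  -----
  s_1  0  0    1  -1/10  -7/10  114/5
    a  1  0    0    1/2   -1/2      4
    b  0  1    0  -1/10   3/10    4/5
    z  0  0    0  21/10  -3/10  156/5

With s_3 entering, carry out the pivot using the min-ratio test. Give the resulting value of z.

Ratio test on column s_3 — row 1: entry -7/10 ≤ 0; row 2: entry -1/2 ≤ 0; row 3: (4/5)/(3/10) = 8/3. Minimum is 8/3 at row 3 (b leaves); pivot element 3/10.
Pivot on row 3; the z-row RHS becomes 156/5 − (-3/10)·(8/3) = 32.

32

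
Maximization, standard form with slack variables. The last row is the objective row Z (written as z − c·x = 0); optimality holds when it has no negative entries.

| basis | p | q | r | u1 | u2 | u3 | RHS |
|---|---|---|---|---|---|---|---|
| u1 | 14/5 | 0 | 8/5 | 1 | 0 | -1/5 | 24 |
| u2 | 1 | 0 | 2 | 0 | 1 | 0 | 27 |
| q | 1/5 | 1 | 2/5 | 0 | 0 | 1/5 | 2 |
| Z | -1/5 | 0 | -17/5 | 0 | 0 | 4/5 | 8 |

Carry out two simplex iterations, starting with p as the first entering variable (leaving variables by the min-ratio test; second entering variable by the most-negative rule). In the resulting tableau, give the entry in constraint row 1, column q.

Ratio test on column p — row 1: 24/(14/5) = 60/7; row 2: 27/1 = 27; row 3: 2/(1/5) = 10. Minimum is 60/7 at row 1 (u1 leaves); pivot element 14/5.
Divide row 1 by 14/5; eliminate column p from the other rows.
Second iteration: most negative Z-row entry is -23/7 in column r, so r enters.
Ratio test on column r — row 1: (60/7)/(4/7) = 15; row 2: (129/7)/(10/7) = 129/10; row 3: (2/7)/(2/7) = 1. Minimum is 1 at row 3 (q leaves); pivot element 2/7.
Divide row 3 by 2/7; eliminate column r from the other rows.
After both pivots, the entry at constraint row 1, column q is -2.

-2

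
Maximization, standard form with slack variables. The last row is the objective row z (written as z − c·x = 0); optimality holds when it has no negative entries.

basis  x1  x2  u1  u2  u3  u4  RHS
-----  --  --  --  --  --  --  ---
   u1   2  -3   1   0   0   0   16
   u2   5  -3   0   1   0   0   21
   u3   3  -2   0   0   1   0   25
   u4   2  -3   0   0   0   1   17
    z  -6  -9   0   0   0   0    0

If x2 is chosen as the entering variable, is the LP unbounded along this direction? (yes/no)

Every constraint-row entry in column x2 is ≤ 0, so increasing x2 is unbounded.

yes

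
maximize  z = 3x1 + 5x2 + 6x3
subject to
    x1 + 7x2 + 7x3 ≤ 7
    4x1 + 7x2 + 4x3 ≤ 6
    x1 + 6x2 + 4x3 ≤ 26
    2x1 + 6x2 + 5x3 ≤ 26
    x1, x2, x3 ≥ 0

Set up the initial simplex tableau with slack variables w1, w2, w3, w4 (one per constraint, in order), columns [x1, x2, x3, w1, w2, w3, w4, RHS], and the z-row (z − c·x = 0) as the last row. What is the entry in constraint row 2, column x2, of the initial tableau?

7

Constraint 2 has coefficient 7 on x2.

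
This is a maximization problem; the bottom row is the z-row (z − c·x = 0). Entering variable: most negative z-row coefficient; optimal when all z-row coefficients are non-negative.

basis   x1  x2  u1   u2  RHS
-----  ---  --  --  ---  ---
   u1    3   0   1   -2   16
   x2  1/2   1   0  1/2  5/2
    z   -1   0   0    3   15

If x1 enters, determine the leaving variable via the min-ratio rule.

Column x1 entries and ratios — u1: 16/3 = 16/3; x2: (5/2)/(1/2) = 5.
Smallest ratio is 5 in the row of x2, so x2 leaves.

x2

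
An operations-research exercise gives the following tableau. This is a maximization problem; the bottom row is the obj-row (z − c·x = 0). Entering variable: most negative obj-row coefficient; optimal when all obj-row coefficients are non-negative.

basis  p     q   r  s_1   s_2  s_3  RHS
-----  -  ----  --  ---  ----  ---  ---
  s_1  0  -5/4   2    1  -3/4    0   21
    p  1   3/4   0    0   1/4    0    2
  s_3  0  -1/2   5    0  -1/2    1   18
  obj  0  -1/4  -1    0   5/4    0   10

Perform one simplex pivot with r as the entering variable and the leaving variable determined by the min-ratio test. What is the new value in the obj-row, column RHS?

68/5

Ratio test on column r — row 1: 21/2 = 21/2; row 2: entry 0 ≤ 0; row 3: 18/5 = 18/5. Minimum is 18/5 at row 3 (s_3 leaves); pivot element 5.
Divide row 3 by 5; eliminate column r from the other rows.
obj-row update in column RHS: 10 − (-1)·(18/5) = 68/5.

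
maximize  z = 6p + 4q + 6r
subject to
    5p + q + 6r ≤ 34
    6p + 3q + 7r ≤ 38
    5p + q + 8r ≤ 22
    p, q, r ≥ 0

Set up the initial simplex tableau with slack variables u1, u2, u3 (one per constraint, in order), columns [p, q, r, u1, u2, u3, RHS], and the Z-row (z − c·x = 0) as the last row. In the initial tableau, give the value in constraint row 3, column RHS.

The RHS of constraint 3 is b_3 = 22.

22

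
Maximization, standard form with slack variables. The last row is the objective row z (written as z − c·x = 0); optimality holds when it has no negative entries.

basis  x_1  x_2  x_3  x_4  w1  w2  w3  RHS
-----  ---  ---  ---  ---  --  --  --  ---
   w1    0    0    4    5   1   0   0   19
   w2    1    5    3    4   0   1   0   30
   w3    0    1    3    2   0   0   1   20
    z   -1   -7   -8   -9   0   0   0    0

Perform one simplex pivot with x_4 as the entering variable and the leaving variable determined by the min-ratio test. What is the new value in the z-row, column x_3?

-4/5

Ratio test on column x_4 — row 1: 19/5 = 19/5; row 2: 30/4 = 15/2; row 3: 20/2 = 10. Minimum is 19/5 at row 1 (w1 leaves); pivot element 5.
Divide row 1 by 5; eliminate column x_4 from the other rows.
z-row update in column x_3: -8 − (-9)·(4/5) = -4/5.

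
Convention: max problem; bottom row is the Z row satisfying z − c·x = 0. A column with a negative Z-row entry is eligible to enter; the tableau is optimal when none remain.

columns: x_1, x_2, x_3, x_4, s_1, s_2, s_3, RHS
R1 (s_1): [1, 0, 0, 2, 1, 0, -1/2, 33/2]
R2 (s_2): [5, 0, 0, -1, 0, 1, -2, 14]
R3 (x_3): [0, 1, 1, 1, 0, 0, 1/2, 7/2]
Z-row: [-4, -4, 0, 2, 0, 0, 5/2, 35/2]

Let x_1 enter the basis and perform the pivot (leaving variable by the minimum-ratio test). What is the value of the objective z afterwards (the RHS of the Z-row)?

287/10

Ratio test on column x_1 — row 1: (33/2)/1 = 33/2; row 2: 14/5 = 14/5; row 3: entry 0 ≤ 0. Minimum is 14/5 at row 2 (s_2 leaves); pivot element 5.
Pivot on row 2; the Z-row RHS becomes 35/2 − (-4)·(14/5) = 287/10.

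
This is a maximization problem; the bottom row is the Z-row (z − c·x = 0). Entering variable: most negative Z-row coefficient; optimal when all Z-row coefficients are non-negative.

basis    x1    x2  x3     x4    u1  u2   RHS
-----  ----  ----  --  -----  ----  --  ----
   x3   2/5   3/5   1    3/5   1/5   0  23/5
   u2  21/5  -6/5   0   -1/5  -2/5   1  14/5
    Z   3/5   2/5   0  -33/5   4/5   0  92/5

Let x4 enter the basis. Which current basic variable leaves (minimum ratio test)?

Column x4 entries and ratios — x3: (23/5)/(3/5) = 23/3; u2: -1/5 ≤ 0, skip.
Smallest ratio is 23/3 in the row of x3, so x3 leaves.

x3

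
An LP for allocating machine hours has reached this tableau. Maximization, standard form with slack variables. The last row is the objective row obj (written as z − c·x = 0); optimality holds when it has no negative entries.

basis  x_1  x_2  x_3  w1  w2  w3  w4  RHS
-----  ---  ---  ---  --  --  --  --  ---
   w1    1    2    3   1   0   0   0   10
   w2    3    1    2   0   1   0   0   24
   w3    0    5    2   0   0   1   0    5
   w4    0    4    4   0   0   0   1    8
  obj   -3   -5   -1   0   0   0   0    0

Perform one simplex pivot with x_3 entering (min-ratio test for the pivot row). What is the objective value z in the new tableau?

2

Ratio test on column x_3 — row 1: 10/3 = 10/3; row 2: 24/2 = 12; row 3: 5/2 = 5/2; row 4: 8/4 = 2. Minimum is 2 at row 4 (w4 leaves); pivot element 4.
Pivot on row 4; the obj-row RHS becomes 0 − (-1)·2 = 2.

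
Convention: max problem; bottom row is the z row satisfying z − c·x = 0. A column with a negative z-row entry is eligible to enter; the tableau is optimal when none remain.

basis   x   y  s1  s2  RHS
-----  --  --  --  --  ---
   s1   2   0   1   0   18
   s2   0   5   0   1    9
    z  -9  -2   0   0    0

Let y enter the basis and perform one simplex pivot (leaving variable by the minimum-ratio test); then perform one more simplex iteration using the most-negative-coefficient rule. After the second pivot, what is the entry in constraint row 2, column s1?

Ratio test on column y — row 1: entry 0 ≤ 0; row 2: 9/5 = 9/5. Minimum is 9/5 at row 2 (s2 leaves); pivot element 5.
Divide row 2 by 5; eliminate column y from the other rows.
Second iteration: most negative z-row entry is -9 in column x, so x enters.
Ratio test on column x — row 1: 18/2 = 9; row 2: entry 0 ≤ 0. Minimum is 9 at row 1 (s1 leaves); pivot element 2.
Divide row 1 by 2; eliminate column x from the other rows.
After both pivots, the entry at constraint row 2, column s1 is 0.

0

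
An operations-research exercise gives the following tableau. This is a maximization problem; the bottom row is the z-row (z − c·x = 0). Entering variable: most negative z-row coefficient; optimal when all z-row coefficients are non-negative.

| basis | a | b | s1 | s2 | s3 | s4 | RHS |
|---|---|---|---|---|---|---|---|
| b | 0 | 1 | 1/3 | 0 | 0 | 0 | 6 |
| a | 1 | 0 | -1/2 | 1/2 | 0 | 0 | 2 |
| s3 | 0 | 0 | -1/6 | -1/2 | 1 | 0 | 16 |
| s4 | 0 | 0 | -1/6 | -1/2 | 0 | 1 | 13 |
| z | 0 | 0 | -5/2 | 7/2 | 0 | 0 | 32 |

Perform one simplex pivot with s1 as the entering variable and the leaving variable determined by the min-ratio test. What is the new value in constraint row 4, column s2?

-1/2

Ratio test on column s1 — row 1: 6/(1/3) = 18; row 2: entry -1/2 ≤ 0; row 3: entry -1/6 ≤ 0; row 4: entry -1/6 ≤ 0. Minimum is 18 at row 1 (b leaves); pivot element 1/3.
Divide row 1 by 1/3; eliminate column s1 from the other rows.
Row 4 update in column s2: -1/2 − (-1/6)·0 = -1/2.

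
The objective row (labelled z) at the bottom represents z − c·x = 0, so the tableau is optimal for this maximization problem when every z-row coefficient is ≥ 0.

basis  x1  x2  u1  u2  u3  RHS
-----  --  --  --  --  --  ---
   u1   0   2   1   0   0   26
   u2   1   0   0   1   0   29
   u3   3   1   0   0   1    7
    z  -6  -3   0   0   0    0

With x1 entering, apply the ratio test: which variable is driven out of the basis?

u3

Column x1 entries and ratios — u1: 0 ≤ 0, skip; u2: 29/1 = 29; u3: 7/3 = 7/3.
Smallest ratio is 7/3 in the row of u3, so u3 leaves.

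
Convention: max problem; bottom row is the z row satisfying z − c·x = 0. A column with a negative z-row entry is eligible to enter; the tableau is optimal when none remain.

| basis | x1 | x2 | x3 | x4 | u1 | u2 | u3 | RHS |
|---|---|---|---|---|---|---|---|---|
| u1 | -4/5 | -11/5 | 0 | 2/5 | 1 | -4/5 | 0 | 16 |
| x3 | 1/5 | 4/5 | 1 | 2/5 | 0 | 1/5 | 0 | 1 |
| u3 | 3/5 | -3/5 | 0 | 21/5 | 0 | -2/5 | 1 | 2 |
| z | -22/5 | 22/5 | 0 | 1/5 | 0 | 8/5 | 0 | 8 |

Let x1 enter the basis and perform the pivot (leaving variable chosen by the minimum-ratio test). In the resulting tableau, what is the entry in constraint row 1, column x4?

Ratio test on column x1 — row 1: entry -4/5 ≤ 0; row 2: 1/(1/5) = 5; row 3: 2/(3/5) = 10/3. Minimum is 10/3 at row 3 (u3 leaves); pivot element 3/5.
Divide row 3 by 3/5; eliminate column x1 from the other rows.
Row 1 update in column x4: 2/5 − (-4/5)·7 = 6.

6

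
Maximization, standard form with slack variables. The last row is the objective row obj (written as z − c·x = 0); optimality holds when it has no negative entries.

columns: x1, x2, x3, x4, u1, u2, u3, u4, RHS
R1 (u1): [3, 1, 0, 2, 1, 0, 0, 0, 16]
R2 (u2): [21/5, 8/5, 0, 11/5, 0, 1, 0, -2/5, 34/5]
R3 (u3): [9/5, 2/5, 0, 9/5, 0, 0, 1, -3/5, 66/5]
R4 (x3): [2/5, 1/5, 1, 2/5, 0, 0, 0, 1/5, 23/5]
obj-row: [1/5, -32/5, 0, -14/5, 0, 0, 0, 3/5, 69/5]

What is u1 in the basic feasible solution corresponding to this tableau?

u1 is basic (row 1); its value is the RHS of that row, 16.

16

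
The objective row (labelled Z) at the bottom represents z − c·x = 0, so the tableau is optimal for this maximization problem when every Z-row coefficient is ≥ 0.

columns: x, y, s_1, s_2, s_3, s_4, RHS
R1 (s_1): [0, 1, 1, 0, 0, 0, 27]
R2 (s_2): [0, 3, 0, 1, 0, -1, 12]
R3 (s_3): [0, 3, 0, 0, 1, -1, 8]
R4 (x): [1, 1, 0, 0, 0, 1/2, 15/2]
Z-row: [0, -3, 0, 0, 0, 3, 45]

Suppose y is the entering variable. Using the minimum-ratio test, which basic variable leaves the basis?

s_3

Column y entries and ratios — s_1: 27/1 = 27; s_2: 12/3 = 4; s_3: 8/3 = 8/3; x: (15/2)/1 = 15/2.
Smallest ratio is 8/3 in the row of s_3, so s_3 leaves.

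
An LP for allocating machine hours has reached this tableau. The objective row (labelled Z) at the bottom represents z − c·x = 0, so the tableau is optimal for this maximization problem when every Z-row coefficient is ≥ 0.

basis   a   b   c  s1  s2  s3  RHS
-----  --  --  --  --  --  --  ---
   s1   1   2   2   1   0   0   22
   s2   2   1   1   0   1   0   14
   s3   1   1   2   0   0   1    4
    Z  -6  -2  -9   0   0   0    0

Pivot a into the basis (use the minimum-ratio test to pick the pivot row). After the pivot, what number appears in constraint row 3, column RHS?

Ratio test on column a — row 1: 22/1 = 22; row 2: 14/2 = 7; row 3: 4/1 = 4. Minimum is 4 at row 3 (s3 leaves); pivot element 1.
Divide row 3 by 1; eliminate column a from the other rows.
In the new row 3, the RHS entry is the old entry divided by the pivot: 4/1 = 4.

4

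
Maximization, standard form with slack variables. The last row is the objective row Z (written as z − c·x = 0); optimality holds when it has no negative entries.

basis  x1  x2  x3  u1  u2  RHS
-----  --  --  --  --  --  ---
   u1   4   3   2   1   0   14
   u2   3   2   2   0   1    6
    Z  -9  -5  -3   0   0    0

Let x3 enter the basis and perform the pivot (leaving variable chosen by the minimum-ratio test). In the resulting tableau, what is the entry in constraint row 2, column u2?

Ratio test on column x3 — row 1: 14/2 = 7; row 2: 6/2 = 3. Minimum is 3 at row 2 (u2 leaves); pivot element 2.
Divide row 2 by 2; eliminate column x3 from the other rows.
In the new row 2, the u2 entry is the old entry divided by the pivot: 1/2 = 1/2.

1/2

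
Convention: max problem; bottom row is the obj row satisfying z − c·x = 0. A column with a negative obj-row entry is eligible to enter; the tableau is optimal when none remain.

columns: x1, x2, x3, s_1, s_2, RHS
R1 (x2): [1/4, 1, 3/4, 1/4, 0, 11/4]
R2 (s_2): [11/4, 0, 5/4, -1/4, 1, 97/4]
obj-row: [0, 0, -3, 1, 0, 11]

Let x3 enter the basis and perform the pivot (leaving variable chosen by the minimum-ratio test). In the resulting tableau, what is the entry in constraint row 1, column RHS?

11/3

Ratio test on column x3 — row 1: (11/4)/(3/4) = 11/3; row 2: (97/4)/(5/4) = 97/5. Minimum is 11/3 at row 1 (x2 leaves); pivot element 3/4.
Divide row 1 by 3/4; eliminate column x3 from the other rows.
In the new row 1, the RHS entry is the old entry divided by the pivot: (11/4)/(3/4) = 11/3.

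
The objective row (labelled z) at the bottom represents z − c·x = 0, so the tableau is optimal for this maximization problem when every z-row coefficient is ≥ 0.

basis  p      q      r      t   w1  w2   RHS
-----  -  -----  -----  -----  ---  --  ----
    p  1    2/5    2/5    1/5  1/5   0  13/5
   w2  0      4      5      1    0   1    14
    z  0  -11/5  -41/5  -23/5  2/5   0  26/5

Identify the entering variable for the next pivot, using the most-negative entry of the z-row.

r

Negative z-row entries: q: -11/5, r: -41/5, t: -23/5.
The most negative is -41/5 in column r, so r enters.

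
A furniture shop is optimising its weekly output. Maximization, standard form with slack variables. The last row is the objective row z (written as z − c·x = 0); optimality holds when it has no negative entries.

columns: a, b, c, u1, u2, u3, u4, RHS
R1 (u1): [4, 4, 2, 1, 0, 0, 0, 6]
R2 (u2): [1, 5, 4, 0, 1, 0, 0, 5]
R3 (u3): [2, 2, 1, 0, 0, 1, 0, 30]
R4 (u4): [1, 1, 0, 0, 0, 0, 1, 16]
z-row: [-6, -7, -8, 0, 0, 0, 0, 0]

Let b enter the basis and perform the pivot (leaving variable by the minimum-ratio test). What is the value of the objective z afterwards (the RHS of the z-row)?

Ratio test on column b — row 1: 6/4 = 3/2; row 2: 5/5 = 1; row 3: 30/2 = 15; row 4: 16/1 = 16. Minimum is 1 at row 2 (u2 leaves); pivot element 5.
Pivot on row 2; the z-row RHS becomes 0 − (-7)·1 = 7.

7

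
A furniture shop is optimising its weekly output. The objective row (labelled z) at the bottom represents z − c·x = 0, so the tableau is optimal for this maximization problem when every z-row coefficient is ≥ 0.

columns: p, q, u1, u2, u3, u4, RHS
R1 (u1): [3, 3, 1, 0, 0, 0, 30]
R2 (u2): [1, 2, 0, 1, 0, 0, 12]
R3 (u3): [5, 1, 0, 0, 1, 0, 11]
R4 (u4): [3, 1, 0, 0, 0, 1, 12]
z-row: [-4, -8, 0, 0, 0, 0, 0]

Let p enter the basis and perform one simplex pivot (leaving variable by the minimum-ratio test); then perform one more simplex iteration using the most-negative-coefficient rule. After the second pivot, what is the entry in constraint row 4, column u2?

Ratio test on column p — row 1: 30/3 = 10; row 2: 12/1 = 12; row 3: 11/5 = 11/5; row 4: 12/3 = 4. Minimum is 11/5 at row 3 (u3 leaves); pivot element 5.
Divide row 3 by 5; eliminate column p from the other rows.
Second iteration: most negative z-row entry is -36/5 in column q, so q enters.
Ratio test on column q — row 1: (117/5)/(12/5) = 39/4; row 2: (49/5)/(9/5) = 49/9; row 3: (11/5)/(1/5) = 11; row 4: (27/5)/(2/5) = 27/2. Minimum is 49/9 at row 2 (u2 leaves); pivot element 9/5.
Divide row 2 by 9/5; eliminate column q from the other rows.
After both pivots, the entry at constraint row 4, column u2 is -2/9.

-2/9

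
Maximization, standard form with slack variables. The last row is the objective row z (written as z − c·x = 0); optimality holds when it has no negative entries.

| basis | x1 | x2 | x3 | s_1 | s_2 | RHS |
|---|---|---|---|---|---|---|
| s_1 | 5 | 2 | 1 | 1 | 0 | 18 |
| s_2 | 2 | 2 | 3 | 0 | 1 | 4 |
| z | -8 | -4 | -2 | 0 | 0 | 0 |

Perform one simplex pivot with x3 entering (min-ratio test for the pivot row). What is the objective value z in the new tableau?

8/3

Ratio test on column x3 — row 1: 18/1 = 18; row 2: 4/3 = 4/3. Minimum is 4/3 at row 2 (s_2 leaves); pivot element 3.
Pivot on row 2; the z-row RHS becomes 0 − (-2)·(4/3) = 8/3.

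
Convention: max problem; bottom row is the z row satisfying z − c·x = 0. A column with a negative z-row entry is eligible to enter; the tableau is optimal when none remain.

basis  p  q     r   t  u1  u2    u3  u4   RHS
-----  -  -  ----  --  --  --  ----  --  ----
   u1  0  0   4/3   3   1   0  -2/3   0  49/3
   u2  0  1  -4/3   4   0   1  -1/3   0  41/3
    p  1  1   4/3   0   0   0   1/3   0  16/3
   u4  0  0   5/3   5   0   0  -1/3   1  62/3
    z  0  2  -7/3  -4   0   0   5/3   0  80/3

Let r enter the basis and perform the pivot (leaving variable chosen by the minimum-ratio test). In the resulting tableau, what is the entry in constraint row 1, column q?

Ratio test on column r — row 1: (49/3)/(4/3) = 49/4; row 2: entry -4/3 ≤ 0; row 3: (16/3)/(4/3) = 4; row 4: (62/3)/(5/3) = 62/5. Minimum is 4 at row 3 (p leaves); pivot element 4/3.
Divide row 3 by 4/3; eliminate column r from the other rows.
Row 1 update in column q: 0 − (4/3)·(3/4) = -1.

-1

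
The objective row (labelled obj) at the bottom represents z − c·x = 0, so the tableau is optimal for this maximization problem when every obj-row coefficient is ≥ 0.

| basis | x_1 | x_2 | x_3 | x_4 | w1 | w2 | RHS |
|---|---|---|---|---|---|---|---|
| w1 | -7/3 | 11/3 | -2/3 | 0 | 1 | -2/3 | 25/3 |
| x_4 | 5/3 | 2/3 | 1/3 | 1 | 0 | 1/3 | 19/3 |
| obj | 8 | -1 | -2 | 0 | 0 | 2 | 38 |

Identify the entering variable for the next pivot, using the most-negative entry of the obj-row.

x_3

Negative obj-row entries: x_2: -1, x_3: -2.
The most negative is -2 in column x_3, so x_3 enters.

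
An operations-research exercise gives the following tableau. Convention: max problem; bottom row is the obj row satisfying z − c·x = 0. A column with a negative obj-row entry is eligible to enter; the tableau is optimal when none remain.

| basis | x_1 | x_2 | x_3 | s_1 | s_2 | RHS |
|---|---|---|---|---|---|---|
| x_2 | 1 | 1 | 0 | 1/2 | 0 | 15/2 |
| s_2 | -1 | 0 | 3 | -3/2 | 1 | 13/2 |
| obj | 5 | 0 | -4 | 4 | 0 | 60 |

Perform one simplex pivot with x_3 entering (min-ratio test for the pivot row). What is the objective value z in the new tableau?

206/3

Ratio test on column x_3 — row 1: entry 0 ≤ 0; row 2: (13/2)/3 = 13/6. Minimum is 13/6 at row 2 (s_2 leaves); pivot element 3.
Pivot on row 2; the obj-row RHS becomes 60 − (-4)·(13/6) = 206/3.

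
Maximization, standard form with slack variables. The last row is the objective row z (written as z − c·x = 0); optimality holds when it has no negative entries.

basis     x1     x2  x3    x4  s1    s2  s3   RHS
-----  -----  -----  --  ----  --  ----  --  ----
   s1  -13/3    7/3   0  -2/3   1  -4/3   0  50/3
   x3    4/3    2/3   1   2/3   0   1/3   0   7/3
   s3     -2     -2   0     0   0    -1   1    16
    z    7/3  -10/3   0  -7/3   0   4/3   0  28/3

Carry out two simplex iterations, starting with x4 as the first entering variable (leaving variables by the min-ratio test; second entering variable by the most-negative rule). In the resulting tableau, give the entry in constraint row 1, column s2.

-5/2

Ratio test on column x4 — row 1: entry -2/3 ≤ 0; row 2: (7/3)/(2/3) = 7/2; row 3: entry 0 ≤ 0. Minimum is 7/2 at row 2 (x3 leaves); pivot element 2/3.
Divide row 2 by 2/3; eliminate column x4 from the other rows.
Second iteration: most negative z-row entry is -1 in column x2, so x2 enters.
Ratio test on column x2 — row 1: 19/3 = 19/3; row 2: (7/2)/1 = 7/2; row 3: entry -2 ≤ 0. Minimum is 7/2 at row 2 (x4 leaves); pivot element 1.
Divide row 2 by 1; eliminate column x2 from the other rows.
After both pivots, the entry at constraint row 1, column s2 is -5/2.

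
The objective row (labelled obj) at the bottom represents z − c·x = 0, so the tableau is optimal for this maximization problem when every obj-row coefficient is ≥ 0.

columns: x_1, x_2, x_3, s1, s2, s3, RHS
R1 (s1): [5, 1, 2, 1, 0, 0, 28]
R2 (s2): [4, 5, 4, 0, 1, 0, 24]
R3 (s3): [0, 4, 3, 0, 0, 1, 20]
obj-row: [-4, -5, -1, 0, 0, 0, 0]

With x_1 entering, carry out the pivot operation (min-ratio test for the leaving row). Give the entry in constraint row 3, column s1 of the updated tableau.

Ratio test on column x_1 — row 1: 28/5 = 28/5; row 2: 24/4 = 6; row 3: entry 0 ≤ 0. Minimum is 28/5 at row 1 (s1 leaves); pivot element 5.
Divide row 1 by 5; eliminate column x_1 from the other rows.
Row 3 update in column s1: 0 − 0·(1/5) = 0.

0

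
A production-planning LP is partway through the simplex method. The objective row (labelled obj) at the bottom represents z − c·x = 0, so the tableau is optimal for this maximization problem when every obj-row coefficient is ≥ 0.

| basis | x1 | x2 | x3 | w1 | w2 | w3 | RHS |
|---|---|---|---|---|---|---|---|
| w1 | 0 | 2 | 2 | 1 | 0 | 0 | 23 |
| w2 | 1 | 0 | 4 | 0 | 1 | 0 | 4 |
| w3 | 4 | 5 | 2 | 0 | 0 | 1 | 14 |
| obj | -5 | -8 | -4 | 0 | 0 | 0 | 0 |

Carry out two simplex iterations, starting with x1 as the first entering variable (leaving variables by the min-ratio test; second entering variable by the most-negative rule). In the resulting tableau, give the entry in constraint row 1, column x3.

6/5

Ratio test on column x1 — row 1: entry 0 ≤ 0; row 2: 4/1 = 4; row 3: 14/4 = 7/2. Minimum is 7/2 at row 3 (w3 leaves); pivot element 4.
Divide row 3 by 4; eliminate column x1 from the other rows.
Second iteration: most negative obj-row entry is -7/4 in column x2, so x2 enters.
Ratio test on column x2 — row 1: 23/2 = 23/2; row 2: entry -5/4 ≤ 0; row 3: (7/2)/(5/4) = 14/5. Minimum is 14/5 at row 3 (x1 leaves); pivot element 5/4.
Divide row 3 by 5/4; eliminate column x2 from the other rows.
After both pivots, the entry at constraint row 1, column x3 is 6/5.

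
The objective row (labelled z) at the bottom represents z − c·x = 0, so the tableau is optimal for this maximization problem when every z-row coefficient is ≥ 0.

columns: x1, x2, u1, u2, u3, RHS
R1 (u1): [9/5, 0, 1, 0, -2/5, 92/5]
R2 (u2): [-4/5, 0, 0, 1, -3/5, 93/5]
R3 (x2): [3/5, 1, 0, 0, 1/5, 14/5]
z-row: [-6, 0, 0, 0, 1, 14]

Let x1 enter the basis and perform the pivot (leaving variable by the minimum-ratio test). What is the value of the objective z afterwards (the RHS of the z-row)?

Ratio test on column x1 — row 1: (92/5)/(9/5) = 92/9; row 2: entry -4/5 ≤ 0; row 3: (14/5)/(3/5) = 14/3. Minimum is 14/3 at row 3 (x2 leaves); pivot element 3/5.
Pivot on row 3; the z-row RHS becomes 14 − (-6)·(14/3) = 42.

42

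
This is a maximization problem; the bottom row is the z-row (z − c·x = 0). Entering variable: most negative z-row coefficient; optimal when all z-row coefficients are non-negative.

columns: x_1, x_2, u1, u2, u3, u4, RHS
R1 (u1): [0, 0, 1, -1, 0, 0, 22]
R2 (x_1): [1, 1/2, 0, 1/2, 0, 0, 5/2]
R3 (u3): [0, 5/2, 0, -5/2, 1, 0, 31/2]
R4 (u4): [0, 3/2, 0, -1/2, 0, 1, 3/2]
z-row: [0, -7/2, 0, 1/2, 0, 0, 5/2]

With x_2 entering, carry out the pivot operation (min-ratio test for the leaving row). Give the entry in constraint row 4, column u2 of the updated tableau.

Ratio test on column x_2 — row 1: entry 0 ≤ 0; row 2: (5/2)/(1/2) = 5; row 3: (31/2)/(5/2) = 31/5; row 4: (3/2)/(3/2) = 1. Minimum is 1 at row 4 (u4 leaves); pivot element 3/2.
Divide row 4 by 3/2; eliminate column x_2 from the other rows.
In the new row 4, the u2 entry is the old entry divided by the pivot: (-1/2)/(3/2) = -1/3.

-1/3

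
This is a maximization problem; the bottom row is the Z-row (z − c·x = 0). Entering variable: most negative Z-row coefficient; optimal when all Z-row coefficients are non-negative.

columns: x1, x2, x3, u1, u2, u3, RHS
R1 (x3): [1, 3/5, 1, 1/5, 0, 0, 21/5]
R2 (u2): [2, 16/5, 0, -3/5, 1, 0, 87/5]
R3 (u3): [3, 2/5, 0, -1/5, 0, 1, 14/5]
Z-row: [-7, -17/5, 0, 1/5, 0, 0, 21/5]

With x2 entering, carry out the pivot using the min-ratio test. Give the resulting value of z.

363/16

Ratio test on column x2 — row 1: (21/5)/(3/5) = 7; row 2: (87/5)/(16/5) = 87/16; row 3: (14/5)/(2/5) = 7. Minimum is 87/16 at row 2 (u2 leaves); pivot element 16/5.
Pivot on row 2; the Z-row RHS becomes 21/5 − (-17/5)·(87/16) = 363/16.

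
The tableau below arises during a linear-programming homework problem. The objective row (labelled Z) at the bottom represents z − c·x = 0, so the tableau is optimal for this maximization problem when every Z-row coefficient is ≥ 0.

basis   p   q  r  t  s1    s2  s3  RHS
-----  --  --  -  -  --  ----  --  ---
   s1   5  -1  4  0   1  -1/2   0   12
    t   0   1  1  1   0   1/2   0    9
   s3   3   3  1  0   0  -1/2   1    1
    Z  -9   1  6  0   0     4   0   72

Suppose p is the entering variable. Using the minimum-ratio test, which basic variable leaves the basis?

Column p entries and ratios — s1: 12/5 = 12/5; t: 0 ≤ 0, skip; s3: 1/3 = 1/3.
Smallest ratio is 1/3 in the row of s3, so s3 leaves.

s3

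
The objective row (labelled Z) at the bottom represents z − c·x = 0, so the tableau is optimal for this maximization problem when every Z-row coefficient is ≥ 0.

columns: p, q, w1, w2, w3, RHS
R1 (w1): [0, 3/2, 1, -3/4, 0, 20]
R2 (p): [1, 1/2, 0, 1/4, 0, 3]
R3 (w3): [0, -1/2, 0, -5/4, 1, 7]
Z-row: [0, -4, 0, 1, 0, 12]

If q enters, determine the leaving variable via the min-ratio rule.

Column q entries and ratios — w1: 20/(3/2) = 40/3; p: 3/(1/2) = 6; w3: -1/2 ≤ 0, skip.
Smallest ratio is 6 in the row of p, so p leaves.

p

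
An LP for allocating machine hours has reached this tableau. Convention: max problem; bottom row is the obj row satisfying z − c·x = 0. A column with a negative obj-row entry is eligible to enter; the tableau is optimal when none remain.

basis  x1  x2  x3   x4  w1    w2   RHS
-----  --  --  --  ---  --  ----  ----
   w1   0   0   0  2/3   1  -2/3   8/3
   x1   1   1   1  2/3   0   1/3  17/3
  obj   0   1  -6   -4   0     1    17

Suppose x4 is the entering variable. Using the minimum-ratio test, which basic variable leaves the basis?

w1

Column x4 entries and ratios — w1: (8/3)/(2/3) = 4; x1: (17/3)/(2/3) = 17/2.
Smallest ratio is 4 in the row of w1, so w1 leaves.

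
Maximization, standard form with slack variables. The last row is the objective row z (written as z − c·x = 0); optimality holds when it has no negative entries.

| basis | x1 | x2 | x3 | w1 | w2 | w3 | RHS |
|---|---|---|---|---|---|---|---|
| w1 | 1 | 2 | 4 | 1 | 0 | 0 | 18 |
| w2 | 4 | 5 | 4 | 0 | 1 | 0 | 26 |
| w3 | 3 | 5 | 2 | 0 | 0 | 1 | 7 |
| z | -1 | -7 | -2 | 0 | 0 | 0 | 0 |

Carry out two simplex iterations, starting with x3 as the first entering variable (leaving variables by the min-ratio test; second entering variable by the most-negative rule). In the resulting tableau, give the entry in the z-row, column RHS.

Ratio test on column x3 — row 1: 18/4 = 9/2; row 2: 26/4 = 13/2; row 3: 7/2 = 7/2. Minimum is 7/2 at row 3 (w3 leaves); pivot element 2.
Divide row 3 by 2; eliminate column x3 from the other rows.
Second iteration: most negative z-row entry is -2 in column x2, so x2 enters.
Ratio test on column x2 — row 1: entry -8 ≤ 0; row 2: entry -5 ≤ 0; row 3: (7/2)/(5/2) = 7/5. Minimum is 7/5 at row 3 (x3 leaves); pivot element 5/2.
Divide row 3 by 5/2; eliminate column x2 from the other rows.
After both pivots, the entry at the z-row, column RHS is 49/5.

49/5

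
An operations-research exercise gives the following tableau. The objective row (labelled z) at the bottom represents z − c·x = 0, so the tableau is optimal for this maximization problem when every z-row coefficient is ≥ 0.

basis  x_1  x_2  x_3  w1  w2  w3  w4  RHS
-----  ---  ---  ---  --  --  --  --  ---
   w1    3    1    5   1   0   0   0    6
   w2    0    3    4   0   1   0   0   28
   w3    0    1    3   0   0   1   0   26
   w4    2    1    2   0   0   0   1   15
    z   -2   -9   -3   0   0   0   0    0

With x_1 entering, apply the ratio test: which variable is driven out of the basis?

w1

Column x_1 entries and ratios — w1: 6/3 = 2; w2: 0 ≤ 0, skip; w3: 0 ≤ 0, skip; w4: 15/2 = 15/2.
Smallest ratio is 2 in the row of w1, so w1 leaves.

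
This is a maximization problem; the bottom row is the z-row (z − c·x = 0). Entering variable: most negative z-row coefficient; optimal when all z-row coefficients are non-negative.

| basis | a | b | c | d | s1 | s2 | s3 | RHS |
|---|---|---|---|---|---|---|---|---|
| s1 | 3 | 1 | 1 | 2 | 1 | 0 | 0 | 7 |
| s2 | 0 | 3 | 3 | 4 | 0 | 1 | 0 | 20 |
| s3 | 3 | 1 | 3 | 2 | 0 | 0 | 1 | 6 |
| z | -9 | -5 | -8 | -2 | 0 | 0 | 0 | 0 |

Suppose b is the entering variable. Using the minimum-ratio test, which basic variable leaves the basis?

s3

Column b entries and ratios — s1: 7/1 = 7; s2: 20/3 = 20/3; s3: 6/1 = 6.
Smallest ratio is 6 in the row of s3, so s3 leaves.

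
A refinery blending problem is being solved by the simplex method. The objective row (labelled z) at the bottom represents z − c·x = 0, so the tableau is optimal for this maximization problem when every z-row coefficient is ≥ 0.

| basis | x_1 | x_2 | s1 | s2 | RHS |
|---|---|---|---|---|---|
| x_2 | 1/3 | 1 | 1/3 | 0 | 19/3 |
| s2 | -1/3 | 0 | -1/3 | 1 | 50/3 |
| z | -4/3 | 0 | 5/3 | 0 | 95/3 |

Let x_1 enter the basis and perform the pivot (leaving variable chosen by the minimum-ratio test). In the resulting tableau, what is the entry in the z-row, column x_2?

4

Ratio test on column x_1 — row 1: (19/3)/(1/3) = 19; row 2: entry -1/3 ≤ 0. Minimum is 19 at row 1 (x_2 leaves); pivot element 1/3.
Divide row 1 by 1/3; eliminate column x_1 from the other rows.
z-row update in column x_2: 0 − (-4/3)·3 = 4.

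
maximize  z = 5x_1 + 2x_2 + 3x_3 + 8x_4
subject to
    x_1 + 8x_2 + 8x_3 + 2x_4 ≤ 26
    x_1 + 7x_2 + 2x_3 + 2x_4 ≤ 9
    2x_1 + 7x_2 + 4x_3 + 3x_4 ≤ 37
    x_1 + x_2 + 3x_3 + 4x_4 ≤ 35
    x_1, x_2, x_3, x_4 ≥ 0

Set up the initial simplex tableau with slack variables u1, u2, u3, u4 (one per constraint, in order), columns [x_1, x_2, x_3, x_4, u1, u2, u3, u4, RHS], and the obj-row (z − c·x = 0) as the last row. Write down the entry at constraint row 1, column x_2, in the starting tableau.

Constraint 1 has coefficient 8 on x_2.

8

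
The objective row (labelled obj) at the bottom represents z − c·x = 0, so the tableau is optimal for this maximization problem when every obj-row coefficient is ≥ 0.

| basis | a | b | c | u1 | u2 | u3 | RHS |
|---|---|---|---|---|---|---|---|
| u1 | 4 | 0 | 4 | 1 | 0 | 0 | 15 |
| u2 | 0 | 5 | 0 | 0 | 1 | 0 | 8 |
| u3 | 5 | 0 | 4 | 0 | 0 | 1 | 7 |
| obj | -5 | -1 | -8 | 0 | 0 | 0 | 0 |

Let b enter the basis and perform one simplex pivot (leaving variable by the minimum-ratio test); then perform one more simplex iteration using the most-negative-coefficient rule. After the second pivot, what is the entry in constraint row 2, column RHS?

8/5

Ratio test on column b — row 1: entry 0 ≤ 0; row 2: 8/5 = 8/5; row 3: entry 0 ≤ 0. Minimum is 8/5 at row 2 (u2 leaves); pivot element 5.
Divide row 2 by 5; eliminate column b from the other rows.
Second iteration: most negative obj-row entry is -8 in column c, so c enters.
Ratio test on column c — row 1: 15/4 = 15/4; row 2: entry 0 ≤ 0; row 3: 7/4 = 7/4. Minimum is 7/4 at row 3 (u3 leaves); pivot element 4.
Divide row 3 by 4; eliminate column c from the other rows.
After both pivots, the entry at constraint row 2, column RHS is 8/5.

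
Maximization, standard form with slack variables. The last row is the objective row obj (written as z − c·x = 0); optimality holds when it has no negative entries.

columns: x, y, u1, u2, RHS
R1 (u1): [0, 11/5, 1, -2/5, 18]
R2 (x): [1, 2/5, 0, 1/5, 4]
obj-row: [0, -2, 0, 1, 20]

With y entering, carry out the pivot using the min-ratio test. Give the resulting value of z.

Ratio test on column y — row 1: 18/(11/5) = 90/11; row 2: 4/(2/5) = 10. Minimum is 90/11 at row 1 (u1 leaves); pivot element 11/5.
Pivot on row 1; the obj-row RHS becomes 20 − (-2)·(90/11) = 400/11.

400/11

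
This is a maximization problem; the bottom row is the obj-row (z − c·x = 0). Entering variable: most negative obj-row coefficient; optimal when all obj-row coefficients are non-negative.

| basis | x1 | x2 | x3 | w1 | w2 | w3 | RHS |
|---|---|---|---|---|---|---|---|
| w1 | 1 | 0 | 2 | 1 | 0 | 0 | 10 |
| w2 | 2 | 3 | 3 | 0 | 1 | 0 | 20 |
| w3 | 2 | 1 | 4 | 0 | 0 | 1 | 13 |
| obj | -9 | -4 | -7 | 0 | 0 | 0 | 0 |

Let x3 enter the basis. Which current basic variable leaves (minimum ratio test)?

w3

Column x3 entries and ratios — w1: 10/2 = 5; w2: 20/3 = 20/3; w3: 13/4 = 13/4.
Smallest ratio is 13/4 in the row of w3, so w3 leaves.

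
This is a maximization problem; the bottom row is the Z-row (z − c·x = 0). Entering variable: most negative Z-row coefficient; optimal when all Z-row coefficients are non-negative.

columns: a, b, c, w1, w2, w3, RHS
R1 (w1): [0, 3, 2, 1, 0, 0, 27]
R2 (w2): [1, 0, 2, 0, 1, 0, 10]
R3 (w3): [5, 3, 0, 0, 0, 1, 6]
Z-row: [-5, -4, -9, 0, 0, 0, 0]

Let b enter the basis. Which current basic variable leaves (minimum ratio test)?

w3

Column b entries and ratios — w1: 27/3 = 9; w2: 0 ≤ 0, skip; w3: 6/3 = 2.
Smallest ratio is 2 in the row of w3, so w3 leaves.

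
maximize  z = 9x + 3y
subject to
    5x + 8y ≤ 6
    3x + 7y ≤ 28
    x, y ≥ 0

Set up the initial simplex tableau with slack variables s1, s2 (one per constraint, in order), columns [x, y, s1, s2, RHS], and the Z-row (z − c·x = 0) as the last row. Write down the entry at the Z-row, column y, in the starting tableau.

-3

The Z-row carries the negated objective coefficients: the y entry is -3.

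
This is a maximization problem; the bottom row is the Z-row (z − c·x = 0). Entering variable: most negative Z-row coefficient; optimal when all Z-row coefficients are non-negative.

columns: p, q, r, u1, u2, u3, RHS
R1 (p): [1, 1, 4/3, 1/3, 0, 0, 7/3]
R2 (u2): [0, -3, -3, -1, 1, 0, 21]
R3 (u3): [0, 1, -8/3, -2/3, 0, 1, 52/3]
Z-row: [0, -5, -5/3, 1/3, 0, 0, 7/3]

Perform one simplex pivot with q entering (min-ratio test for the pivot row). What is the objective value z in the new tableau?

Ratio test on column q — row 1: (7/3)/1 = 7/3; row 2: entry -3 ≤ 0; row 3: (52/3)/1 = 52/3. Minimum is 7/3 at row 1 (p leaves); pivot element 1.
Pivot on row 1; the Z-row RHS becomes 7/3 − (-5)·(7/3) = 14.

14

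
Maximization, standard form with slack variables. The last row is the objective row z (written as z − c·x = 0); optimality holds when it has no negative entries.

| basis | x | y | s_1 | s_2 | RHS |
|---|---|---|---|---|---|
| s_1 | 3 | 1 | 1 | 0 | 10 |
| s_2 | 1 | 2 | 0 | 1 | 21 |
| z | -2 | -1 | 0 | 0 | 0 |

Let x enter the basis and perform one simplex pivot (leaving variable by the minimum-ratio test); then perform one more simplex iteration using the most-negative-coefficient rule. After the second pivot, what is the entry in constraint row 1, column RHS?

10

Ratio test on column x — row 1: 10/3 = 10/3; row 2: 21/1 = 21. Minimum is 10/3 at row 1 (s_1 leaves); pivot element 3.
Divide row 1 by 3; eliminate column x from the other rows.
Second iteration: most negative z-row entry is -1/3 in column y, so y enters.
Ratio test on column y — row 1: (10/3)/(1/3) = 10; row 2: (53/3)/(5/3) = 53/5. Minimum is 10 at row 1 (x leaves); pivot element 1/3.
Divide row 1 by 1/3; eliminate column y from the other rows.
After both pivots, the entry at constraint row 1, column RHS is 10.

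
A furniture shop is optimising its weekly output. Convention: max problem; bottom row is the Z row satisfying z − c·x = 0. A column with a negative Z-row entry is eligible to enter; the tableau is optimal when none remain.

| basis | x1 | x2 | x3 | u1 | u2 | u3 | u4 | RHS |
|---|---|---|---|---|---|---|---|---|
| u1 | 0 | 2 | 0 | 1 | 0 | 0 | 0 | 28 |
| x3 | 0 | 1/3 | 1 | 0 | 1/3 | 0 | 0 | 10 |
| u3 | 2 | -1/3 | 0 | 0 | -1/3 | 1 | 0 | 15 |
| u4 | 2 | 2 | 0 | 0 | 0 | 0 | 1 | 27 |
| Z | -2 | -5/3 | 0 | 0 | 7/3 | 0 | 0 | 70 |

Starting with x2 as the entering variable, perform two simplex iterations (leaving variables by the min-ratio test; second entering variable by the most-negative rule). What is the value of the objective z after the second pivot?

667/7

Ratio test on column x2 — row 1: 28/2 = 14; row 2: 10/(1/3) = 30; row 3: entry -1/3 ≤ 0; row 4: 27/2 = 27/2. Minimum is 27/2 at row 4 (u4 leaves); pivot element 2.
Pivot on row 4; the Z-row RHS becomes 70 − (-5/3)·(27/2) = 185/2.
Next entering variable (most negative Z-row entry -1/3): x1.
Ratio test on column x1 — row 1: entry -2 ≤ 0; row 2: entry -1/3 ≤ 0; row 3: (39/2)/(7/3) = 117/14; row 4: (27/2)/1 = 27/2. Minimum is 117/14 at row 3 (u3 leaves); pivot element 7/3.
After the second pivot the Z-row RHS is 185/2 − (-1/3)·(117/14) = 667/7.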